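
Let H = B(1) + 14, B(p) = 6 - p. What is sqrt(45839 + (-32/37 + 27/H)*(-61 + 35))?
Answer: sqrt(22646899653)/703 ≈ 214.07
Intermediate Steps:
H = 19 (H = (6 - 1*1) + 14 = (6 - 1) + 14 = 5 + 14 = 19)
sqrt(45839 + (-32/37 + 27/H)*(-61 + 35)) = sqrt(45839 + (-32/37 + 27/19)*(-61 + 35)) = sqrt(45839 + (-32*1/37 + 27*(1/19))*(-26)) = sqrt(45839 + (-32/37 + 27/19)*(-26)) = sqrt(45839 + (391/703)*(-26)) = sqrt(45839 - 10166/703) = sqrt(32214651/703) = sqrt(22646899653)/703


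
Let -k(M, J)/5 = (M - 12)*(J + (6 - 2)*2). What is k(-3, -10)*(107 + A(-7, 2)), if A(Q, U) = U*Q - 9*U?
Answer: -11250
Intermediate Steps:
k(M, J) = -5*(-12 + M)*(8 + J) (k(M, J) = -5*(M - 12)*(J + (6 - 2)*2) = -5*(-12 + M)*(J + 4*2) = -5*(-12 + M)*(J + 8) = -5*(-12 + M)*(8 + J))
A(Q, U) = -9*U + Q*U (A(Q, U) = Q*U - 9*U = -9*U + Q*U)
k(-3, -10)*(107 + A(-7, 2)) = (480 - 40*(-3) + 60*(-10) - 5*(-10)*(-3))*(107 + 2*(-9 - 7)) = (480 + 120 - 600 - 150)*(107 + 2*(-16)) = -150*(107 - 32) = -150*75 = -11250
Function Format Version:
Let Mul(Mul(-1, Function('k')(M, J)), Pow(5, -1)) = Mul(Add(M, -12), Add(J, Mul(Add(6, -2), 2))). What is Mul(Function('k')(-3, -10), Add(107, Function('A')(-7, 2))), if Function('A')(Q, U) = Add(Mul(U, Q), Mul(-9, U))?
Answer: -11250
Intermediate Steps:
Function('k')(M, J) = Mul(-5, Add(-12, M), Add(8, J)) (Function('k')(M, J) = Mul(-5, Mul(Add(M, -12), Add(J, Mul(Add(6, -2), 2)))) = Mul(-5, Mul(Add(-12, M), Add(J, Mul(4, 2)))) = Mul(-5, Mul(Add(-12, M), Add(J, 8))) = Mul(-5, Mul(Add(-12, M), Add(8, J))) = Mul(-5, Add(-12, M), Add(8, J)))
Function('A')(Q, U) = Add(Mul(-9, U), Mul(Q, U)) (Function('A')(Q, U) = Add(Mul(Q, U), Mul(-9, U)) = Add(Mul(-9, U), Mul(Q, U)))
Mul(Function('k')(-3, -10), Add(107, Function('A')(-7, 2))) = Mul(Add(480, Mul(-40, -3), Mul(60, -10), Mul(-5, -10, -3)), Add(107, Mul(2, Add(-9, -7)))) = Mul(Add(480, 120, -600, -150), Add(107, Mul(2, -16))) = Mul(-150, Add(107, -32)) = Mul(-150, 75) = -11250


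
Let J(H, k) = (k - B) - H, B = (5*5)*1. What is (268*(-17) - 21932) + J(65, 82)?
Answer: -26496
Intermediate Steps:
B = 25 (B = 25*1 = 25)
J(H, k) = -25 + k - H (J(H, k) = (k - 1*25) - H = (k - 25) - H = (-25 + k) - H = -25 + k - H)
(268*(-17) - 21932) + J(65, 82) = (268*(-17) - 21932) + (-25 + 82 - 1*65) = (-4556 - 21932) + (-25 + 82 - 65) = -26488 - 8 = -26496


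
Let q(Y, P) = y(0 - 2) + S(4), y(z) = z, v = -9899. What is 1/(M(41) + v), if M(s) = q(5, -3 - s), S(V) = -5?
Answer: -1/9906 ≈ -0.00010095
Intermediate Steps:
q(Y, P) = -7 (q(Y, P) = (0 - 2) - 5 = -2 - 5 = -7)
M(s) = -7
1/(M(41) + v) = 1/(-7 - 9899) = 1/(-9906) = -1/9906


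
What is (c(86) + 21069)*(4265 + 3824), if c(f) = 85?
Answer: 171114706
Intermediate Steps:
(c(86) + 21069)*(4265 + 3824) = (85 + 21069)*(4265 + 3824) = 21154*8089 = 171114706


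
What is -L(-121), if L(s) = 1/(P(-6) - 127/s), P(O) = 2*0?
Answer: -121/127 ≈ -0.95276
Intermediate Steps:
P(O) = 0
L(s) = -s/127 (L(s) = 1/(0 - 127/s) = 1/(-127/s) = -s/127)
-L(-121) = -(-1)*(-121)/127 = -1*121/127 = -121/127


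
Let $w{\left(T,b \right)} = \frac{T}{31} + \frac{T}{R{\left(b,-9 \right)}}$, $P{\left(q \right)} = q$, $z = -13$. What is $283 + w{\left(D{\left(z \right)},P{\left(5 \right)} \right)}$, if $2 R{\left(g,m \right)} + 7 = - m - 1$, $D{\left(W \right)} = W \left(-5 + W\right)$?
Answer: $\frac{23515}{31} \approx 758.55$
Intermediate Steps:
$R{\left(g,m \right)} = -4 - \frac{m}{2}$ ($R{\left(g,m \right)} = - \frac{7}{2} + \frac{- m - 1}{2} = - \frac{7}{2} + \frac{-1 - m}{2} = - \frac{7}{2} - \left(\frac{1}{2} + \frac{m}{2}\right) = -4 - \frac{m}{2}$)
$w{\left(T,b \right)} = \frac{63 T}{31}$ ($w{\left(T,b \right)} = \frac{T}{31} + \frac{T}{-4 - - \frac{9}{2}} = T \frac{1}{31} + \frac{T}{-4 + \frac{9}{2}} = \frac{T}{31} + T \frac{1}{\frac{1}{2}} = \frac{T}{31} + T 2 = \frac{T}{31} + 2 T = \frac{63 T}{31}$)
$283 + w{\left(D{\left(z \right)},P{\left(5 \right)} \right)} = 283 + \frac{63 \left(- 13 \left(-5 - 13\right)\right)}{31} = 283 + \frac{63 \left(\left(-13\right) \left(-18\right)\right)}{31} = 283 + \frac{63}{31} \cdot 234 = 283 + \frac{14742}{31} = \frac{23515}{31}$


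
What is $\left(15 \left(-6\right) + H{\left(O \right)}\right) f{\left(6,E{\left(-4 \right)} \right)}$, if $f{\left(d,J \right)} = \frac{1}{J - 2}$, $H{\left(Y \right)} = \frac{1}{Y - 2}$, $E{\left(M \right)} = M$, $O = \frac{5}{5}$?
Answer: $\frac{91}{6} \approx 15.167$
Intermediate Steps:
$O = 1$ ($O = 5 \cdot \frac{1}{5} = 1$)
$H{\left(Y \right)} = \frac{1}{-2 + Y}$
$f{\left(d,J \right)} = \frac{1}{-2 + J}$
$\left(15 \left(-6\right) + H{\left(O \right)}\right) f{\left(6,E{\left(-4 \right)} \right)} = \frac{15 \left(-6\right) + \frac{1}{-2 + 1}}{-2 - 4} = \frac{-90 + \frac{1}{-1}}{-6} = \left(-90 - 1\right) \left(- \frac{1}{6}\right) = \left(-91\right) \left(- \frac{1}{6}\right) = \frac{91}{6}$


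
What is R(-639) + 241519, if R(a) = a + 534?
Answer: 241414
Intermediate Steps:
R(a) = 534 + a
R(-639) + 241519 = (534 - 639) + 241519 = -105 + 241519 = 241414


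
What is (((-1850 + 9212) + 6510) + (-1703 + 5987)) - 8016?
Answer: 10140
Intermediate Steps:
(((-1850 + 9212) + 6510) + (-1703 + 5987)) - 8016 = ((7362 + 6510) + 4284) - 8016 = (13872 + 4284) - 8016 = 18156 - 8016 = 10140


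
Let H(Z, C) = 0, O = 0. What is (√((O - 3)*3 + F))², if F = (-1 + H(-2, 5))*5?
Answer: -14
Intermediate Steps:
F = -5 (F = (-1 + 0)*5 = -1*5 = -5)
(√((O - 3)*3 + F))² = (√((0 - 3)*3 - 5))² = (√(-3*3 - 5))² = (√(-9 - 5))² = (√(-14))² = (I*√14)² = -14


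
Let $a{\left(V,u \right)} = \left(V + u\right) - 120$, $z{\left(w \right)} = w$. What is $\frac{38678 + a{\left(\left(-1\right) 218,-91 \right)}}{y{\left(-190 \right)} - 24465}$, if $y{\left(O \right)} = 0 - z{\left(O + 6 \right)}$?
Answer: $- \frac{38249}{24281} \approx -1.5753$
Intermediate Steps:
$y{\left(O \right)} = -6 - O$ ($y{\left(O \right)} = 0 - \left(O + 6\right) = 0 - \left(6 + O\right) = -6 - O$)
$a{\left(V,u \right)} = -120 + V + u$
$\frac{38678 + a{\left(\left(-1\right) 218,-91 \right)}}{y{\left(-190 \right)} - 24465} = \frac{38678 - 429}{\left(-6 - -190\right) - 24465} = \frac{38678 - 429}{\left(-6 + 190\right) - 24465} = \frac{38678 - 429}{184 - 24465} = \frac{38249}{-24281} = 38249 \left(- \frac{1}{24281}\right) = - \frac{38249}{24281}$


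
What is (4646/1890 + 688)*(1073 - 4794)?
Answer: -2427889243/945 ≈ -2.5692e+6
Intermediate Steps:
(4646/1890 + 688)*(1073 - 4794) = (4646*(1/1890) + 688)*(-3721) = (2323/945 + 688)*(-3721) = (652483/945)*(-3721) = -2427889243/945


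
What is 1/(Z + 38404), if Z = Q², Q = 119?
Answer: 1/52565 ≈ 1.9024e-5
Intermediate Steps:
Z = 14161 (Z = 119² = 14161)
1/(Z + 38404) = 1/(14161 + 38404) = 1/52565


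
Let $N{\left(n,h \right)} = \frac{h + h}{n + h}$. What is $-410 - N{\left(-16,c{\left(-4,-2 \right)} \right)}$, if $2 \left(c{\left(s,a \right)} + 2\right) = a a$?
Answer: $-410$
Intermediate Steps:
$c{\left(s,a \right)} = -2 + \frac{a^{2}}{2}$ ($c{\left(s,a \right)} = -2 + \frac{a a}{2} = -2 + \frac{a^{2}}{2}$)
$N{\left(n,h \right)} = \frac{2 h}{h + n}$
$-410 - N{\left(-16,c{\left(-4,-2 \right)} \right)} = -410 - \frac{2 \left(-2 + \frac{\left(-2\right)^{2}}{2}\right)}{\left(-2 + \frac{\left(-2\right)^{2}}{2}\right) - 16} = -410 - \frac{2 \left(-2 + \frac{1}{2} \cdot 4\right)}{\left(-2 + \frac{1}{2} \cdot 4\right) - 16} = -410 - \frac{2 \left(-2 + 2\right)}{\left(-2 + 2\right) - 16} = -410 - 2 \cdot 0 \frac{1}{0 - 16} = -410 - 2 \cdot 0 \frac{1}{-16} = -410 - 2 \cdot 0 \left(- \frac{1}{16}\right) = -410 - 0 = -410 + 0 = -410$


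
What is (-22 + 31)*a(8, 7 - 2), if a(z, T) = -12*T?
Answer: -540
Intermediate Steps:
(-22 + 31)*a(8, 7 - 2) = (-22 + 31)*(-12*(7 - 2)) = 9*(-12*5) = 9*(-60) = -540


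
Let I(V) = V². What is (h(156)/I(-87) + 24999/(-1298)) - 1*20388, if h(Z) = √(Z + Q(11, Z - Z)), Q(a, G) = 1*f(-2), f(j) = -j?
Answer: -26488623/1298 + √158/7569 ≈ -20407.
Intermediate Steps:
Q(a, G) = 2 (Q(a, G) = 1*(-1*(-2)) = 1*2 = 2)
h(Z) = √(2 + Z) (h(Z) = √(Z + 2) = √(2 + Z))
(h(156)/I(-87) + 24999/(-1298)) - 1*20388 = (√(2 + 156)/((-87)²) + 24999/(-1298)) - 1*20388 = (√158/7569 + 24999*(-1/1298)) - 20388 = (√158*(1/7569) - 24999/1298) - 20388 = (√158/7569 - 24999/1298) - 20388 = (-24999/1298 + √158/7569) - 20388 = -26488623/1298 + √158/7569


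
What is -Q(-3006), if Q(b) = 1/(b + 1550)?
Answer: 1/1456 ≈ 0.00068681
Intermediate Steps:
Q(b) = 1/(1550 + b)
-Q(-3006) = -1/(1550 - 3006) = -1/(-1456) = -1*(-1/1456) = 1/1456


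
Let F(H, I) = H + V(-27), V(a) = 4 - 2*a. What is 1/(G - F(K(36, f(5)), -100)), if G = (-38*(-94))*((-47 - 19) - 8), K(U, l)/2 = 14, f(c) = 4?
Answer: -1/264414 ≈ -3.7819e-6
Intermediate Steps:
K(U, l) = 28 (K(U, l) = 2*14 = 28)
F(H, I) = 58 + H (F(H, I) = H + (4 - 2*(-27)) = H + (4 + 54) = H + 58 = 58 + H)
G = -264328 (G = 3572*(-66 - 8) = 3572*(-74) = -264328)
1/(G - F(K(36, f(5)), -100)) = 1/(-264328 - (58 + 28)) = 1/(-264328 - 1*86) = 1/(-264328 - 86) = 1/(-264414) = -1/264414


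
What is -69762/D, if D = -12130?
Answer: 34881/6065 ≈ 5.7512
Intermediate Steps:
-69762/D = -69762/(-12130) = -69762*(-1/12130) = 34881/6065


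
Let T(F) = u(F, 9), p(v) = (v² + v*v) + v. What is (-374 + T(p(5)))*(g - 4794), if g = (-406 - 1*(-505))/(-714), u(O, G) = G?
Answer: 416466825/238 ≈ 1.7499e+6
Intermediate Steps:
g = -33/238 (g = (-406 + 505)*(-1/714) = 99*(-1/714) = -33/238 ≈ -0.13866)
p(v) = v + 2*v² (p(v) = (v² + v²) + v = 2*v² + v = v + 2*v²)
T(F) = 9
(-374 + T(p(5)))*(g - 4794) = (-374 + 9)*(-33/238 - 4794) = -365*(-1141005/238) = 416466825/238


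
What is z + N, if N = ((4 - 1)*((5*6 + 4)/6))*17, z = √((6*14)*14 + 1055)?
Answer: 289 + √2231 ≈ 336.23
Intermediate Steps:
z = √2231 (z = √(84*14 + 1055) = √(1176 + 1055) = √2231 ≈ 47.233)
N = 289 (N = (3*((30 + 4)*(⅙)))*17 = (3*(34*(⅙)))*17 = (3*(17/3))*17 = 17*17 = 289)
z + N = √2231 + 289 = 289 + √2231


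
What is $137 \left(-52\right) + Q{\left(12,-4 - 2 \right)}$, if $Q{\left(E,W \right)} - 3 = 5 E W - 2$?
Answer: $-7483$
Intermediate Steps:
$Q{\left(E,W \right)} = 1 + 5 E W$ ($Q{\left(E,W \right)} = 3 + \left(5 E W - 2\right) = 3 + \left(-2 + 5 E W\right) = 1 + 5 E W$)
$137 \left(-52\right) + Q{\left(12,-4 - 2 \right)} = 137 \left(-52\right) + \left(1 + 5 \cdot 12 \left(-4 - 2\right)\right) = -7124 + \left(1 + 5 \cdot 12 \left(-4 - 2\right)\right) = -7124 + \left(1 + 5 \cdot 12 \left(-6\right)\right) = -7124 + \left(1 - 360\right) = -7124 - 359 = -7483$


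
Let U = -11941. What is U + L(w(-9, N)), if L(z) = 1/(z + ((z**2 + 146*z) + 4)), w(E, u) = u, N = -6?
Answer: -10054323/842 ≈ -11941.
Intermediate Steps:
L(z) = 1/(4 + z**2 + 147*z) (L(z) = 1/(z + (4 + z**2 + 146*z)) = 1/(4 + z**2 + 147*z))
U + L(w(-9, N)) = -11941 + 1/(4 + (-6)**2 + 147*(-6)) = -11941 + 1/(4 + 36 - 882) = -11941 + 1/(-842) = -11941 - 1/842 = -10054323/842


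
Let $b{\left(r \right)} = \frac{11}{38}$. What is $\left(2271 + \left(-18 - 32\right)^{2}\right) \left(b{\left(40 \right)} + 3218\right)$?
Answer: $\frac{583469445}{38} \approx 1.5354 \cdot 10^{7}$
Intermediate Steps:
$b{\left(r \right)} = \frac{11}{38}$ ($b{\left(r \right)} = 11 \cdot \frac{1}{38} = \frac{11}{38}$)
$\left(2271 + \left(-18 - 32\right)^{2}\right) \left(b{\left(40 \right)} + 3218\right) = \left(2271 + \left(-18 - 32\right)^{2}\right) \left(\frac{11}{38} + 3218\right) = \left(2271 + \left(-50\right)^{2}\right) \frac{122295}{38} = \left(2271 + 2500\right) \frac{122295}{38} = 4771 \cdot \frac{122295}{38} = \frac{583469445}{38}$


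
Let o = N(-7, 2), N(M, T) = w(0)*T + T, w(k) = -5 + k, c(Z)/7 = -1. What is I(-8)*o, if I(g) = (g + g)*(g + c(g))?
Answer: -1920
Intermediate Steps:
c(Z) = -7 (c(Z) = 7*(-1) = -7)
I(g) = 2*g*(-7 + g) (I(g) = (g + g)*(g - 7) = (2*g)*(-7 + g) = 2*g*(-7 + g))
N(M, T) = -4*T (N(M, T) = (-5 + 0)*T + T = -5*T + T = -4*T)
o = -8 (o = -4*2 = -8)
I(-8)*o = (2*(-8)*(-7 - 8))*(-8) = (2*(-8)*(-15))*(-8) = 240*(-8) = -1920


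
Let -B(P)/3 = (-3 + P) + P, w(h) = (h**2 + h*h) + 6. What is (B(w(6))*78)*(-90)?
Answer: 3222180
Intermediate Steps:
w(h) = 6 + 2*h**2 (w(h) = (h**2 + h**2) + 6 = 2*h**2 + 6 = 6 + 2*h**2)
B(P) = 9 - 6*P (B(P) = -3*((-3 + P) + P) = -3*(-3 + 2*P) = 9 - 6*P)
(B(w(6))*78)*(-90) = ((9 - 6*(6 + 2*6**2))*78)*(-90) = ((9 - 6*(6 + 2*36))*78)*(-90) = ((9 - 6*(6 + 72))*78)*(-90) = ((9 - 6*78)*78)*(-90) = ((9 - 468)*78)*(-90) = -459*78*(-90) = -35802*(-90) = 3222180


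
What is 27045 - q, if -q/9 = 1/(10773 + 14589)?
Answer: 76212811/2818 ≈ 27045.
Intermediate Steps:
q = -1/2818 (q = -9/(10773 + 14589) = -9/25362 = -9*1/25362 = -1/2818 ≈ -0.00035486)
27045 - q = 27045 - 1*(-1/2818) = 27045 + 1/2818 = 76212811/2818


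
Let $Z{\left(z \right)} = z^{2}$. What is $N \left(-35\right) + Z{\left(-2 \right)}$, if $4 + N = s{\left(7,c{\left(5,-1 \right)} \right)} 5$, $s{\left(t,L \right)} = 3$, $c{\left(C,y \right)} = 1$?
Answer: $-381$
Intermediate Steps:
$N = 11$ ($N = -4 + 3 \cdot 5 = -4 + 15 = 11$)
$N \left(-35\right) + Z{\left(-2 \right)} = 11 \left(-35\right) + \left(-2\right)^{2} = -385 + 4 = -381$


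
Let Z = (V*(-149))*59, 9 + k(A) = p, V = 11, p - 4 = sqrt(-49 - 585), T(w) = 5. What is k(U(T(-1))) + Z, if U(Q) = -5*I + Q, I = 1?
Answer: -96706 + I*sqrt(634) ≈ -96706.0 + 25.179*I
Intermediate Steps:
p = 4 + I*sqrt(634) (p = 4 + sqrt(-49 - 585) = 4 + sqrt(-634) = 4 + I*sqrt(634) ≈ 4.0 + 25.179*I)
U(Q) = -5 + Q (U(Q) = -5*1 + Q = -5 + Q)
k(A) = -5 + I*sqrt(634) (k(A) = -9 + (4 + I*sqrt(634)) = -5 + I*sqrt(634))
Z = -96701 (Z = (11*(-149))*59 = -1639*59 = -96701)
k(U(T(-1))) + Z = (-5 + I*sqrt(634)) - 96701 = -96706 + I*sqrt(634)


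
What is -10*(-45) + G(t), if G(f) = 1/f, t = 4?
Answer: 1801/4 ≈ 450.25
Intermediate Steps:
-10*(-45) + G(t) = -10*(-45) + 1/4 = 450 + ¼ = 1801/4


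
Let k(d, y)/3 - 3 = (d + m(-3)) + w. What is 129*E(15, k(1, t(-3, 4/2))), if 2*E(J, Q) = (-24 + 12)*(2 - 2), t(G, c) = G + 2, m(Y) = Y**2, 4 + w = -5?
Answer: 0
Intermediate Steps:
w = -9 (w = -4 - 5 = -9)
t(G, c) = 2 + G
k(d, y) = 9 + 3*d (k(d, y) = 9 + 3*((d + (-3)**2) - 9) = 9 + 3*((d + 9) - 9) = 9 + 3*((9 + d) - 9) = 9 + 3*d)
E(J, Q) = 0 (E(J, Q) = ((-24 + 12)*(2 - 2))/2 = (-12*0)/2 = (1/2)*0 = 0)
129*E(15, k(1, t(-3, 4/2))) = 129*0 = 0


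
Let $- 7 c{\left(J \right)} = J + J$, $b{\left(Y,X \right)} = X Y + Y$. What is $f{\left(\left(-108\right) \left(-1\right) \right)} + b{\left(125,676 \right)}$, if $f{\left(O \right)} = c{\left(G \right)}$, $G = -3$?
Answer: $\frac{592381}{7} \approx 84626.0$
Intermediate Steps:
$b{\left(Y,X \right)} = Y + X Y$
$c{\left(J \right)} = - \frac{2 J}{7}$ ($c{\left(J \right)} = - \frac{J + J}{7} = - \frac{2 J}{7}$)
$f{\left(O \right)} = \frac{6}{7}$ ($f{\left(O \right)} = \left(- \frac{2}{7}\right) \left(-3\right) = \frac{6}{7}$)
$f{\left(\left(-108\right) \left(-1\right) \right)} + b{\left(125,676 \right)} = \frac{6}{7} + 125 \left(1 + 676\right) = \frac{6}{7} + 125 \cdot 677 = \frac{6}{7} + 84625 = \frac{592381}{7}$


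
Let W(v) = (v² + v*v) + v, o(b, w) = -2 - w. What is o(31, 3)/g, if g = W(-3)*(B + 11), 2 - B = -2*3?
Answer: -1/57 ≈ -0.017544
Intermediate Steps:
B = 8 (B = 2 - (-2)*3 = 2 - 1*(-6) = 2 + 6 = 8)
W(v) = v + 2*v² (W(v) = (v² + v²) + v = 2*v² + v = v + 2*v²)
g = 285 (g = (-3*(1 + 2*(-3)))*(8 + 11) = -3*(1 - 6)*19 = -3*(-5)*19 = 15*19 = 285)
o(31, 3)/g = (-2 - 1*3)/285 = (-2 - 3)*(1/285) = -5*1/285 = -1/57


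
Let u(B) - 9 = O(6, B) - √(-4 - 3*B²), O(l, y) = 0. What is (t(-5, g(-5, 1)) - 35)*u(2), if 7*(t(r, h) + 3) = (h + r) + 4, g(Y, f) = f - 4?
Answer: -2430/7 + 1080*I/7 ≈ -347.14 + 154.29*I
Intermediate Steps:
g(Y, f) = -4 + f
t(r, h) = -17/7 + h/7 + r/7 (t(r, h) = -3 + ((h + r) + 4)/7 = -3 + (4 + h + r)/7 = -3 + (4/7 + h/7 + r/7) = -17/7 + h/7 + r/7)
u(B) = 9 - √(-4 - 3*B²) (u(B) = 9 + (0 - √(-4 - 3*B²)) = 9 - √(-4 - 3*B²))
(t(-5, g(-5, 1)) - 35)*u(2) = ((-17/7 + (-4 + 1)/7 + (⅐)*(-5)) - 35)*(9 - √(-4 - 3*2²)) = ((-17/7 + (⅐)*(-3) - 5/7) - 35)*(9 - √(-4 - 3*4)) = ((-17/7 - 3/7 - 5/7) - 35)*(9 - √(-4 - 12)) = (-25/7 - 35)*(9 - √(-16)) = -270*(9 - 4*I)/7 = -2430/7 + 1080*I/7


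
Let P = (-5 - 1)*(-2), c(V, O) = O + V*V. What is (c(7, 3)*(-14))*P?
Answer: -8736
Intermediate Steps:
c(V, O) = O + V²
P = 12 (P = -6*(-2) = 12)
(c(7, 3)*(-14))*P = ((3 + 7²)*(-14))*12 = ((3 + 49)*(-14))*12 = (52*(-14))*12 = -728*12 = -8736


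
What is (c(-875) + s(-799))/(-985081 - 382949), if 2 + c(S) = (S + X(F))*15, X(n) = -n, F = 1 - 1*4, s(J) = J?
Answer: 4627/456010 ≈ 0.010147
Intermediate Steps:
F = -3 (F = 1 - 4 = -3)
c(S) = 43 + 15*S (c(S) = -2 + (S - 1*(-3))*15 = -2 + (S + 3)*15 = -2 + (3 + S)*15 = -2 + (45 + 15*S) = 43 + 15*S)
(c(-875) + s(-799))/(-985081 - 382949) = ((43 + 15*(-875)) - 799)/(-985081 - 382949) = ((43 - 13125) - 799)/(-1368030) = (-13082 - 799)*(-1/1368030) = -13881*(-1/1368030) = 4627/456010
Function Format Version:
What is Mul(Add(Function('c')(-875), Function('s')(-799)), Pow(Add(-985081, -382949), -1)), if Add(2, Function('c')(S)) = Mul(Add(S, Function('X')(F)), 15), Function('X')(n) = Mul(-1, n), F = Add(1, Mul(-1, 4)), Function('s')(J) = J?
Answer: Rational(4627, 456010) ≈ 0.010147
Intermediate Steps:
F = -3 (F = Add(1, -4) = -3)
Function('c')(S) = Add(43, Mul(15, S)) (Function('c')(S) = Add(-2, Mul(Add(S, Mul(-1, -3)), 15)) = Add(-2, Mul(Add(S, 3), 15)) = Add(-2, Mul(Add(3, S), 15)) = Add(-2, Add(45, Mul(15, S))) = Add(43, Mul(15, S)))
Mul(Add(Function('c')(-875), Function('s')(-799)), Pow(Add(-985081, -382949), -1)) = Mul(Add(Add(43, Mul(15, -875)), -799), Pow(Add(-985081, -382949), -1)) = Mul(Add(Add(43, -13125), -799), Pow(-1368030, -1)) = Mul(Add(-13082, -799), Rational(-1, 1368030)) = Mul(-13881, Rational(-1, 1368030)) = Rational(4627, 456010)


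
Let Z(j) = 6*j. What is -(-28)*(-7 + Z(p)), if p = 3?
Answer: 308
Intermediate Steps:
-(-28)*(-7 + Z(p)) = -(-28)*(-7 + 6*3) = -(-28)*(-7 + 18) = -(-28)*11 = -1*(-308) = 308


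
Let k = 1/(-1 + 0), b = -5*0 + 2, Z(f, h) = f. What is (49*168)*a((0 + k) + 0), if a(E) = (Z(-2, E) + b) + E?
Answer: -8232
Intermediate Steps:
b = 2 (b = 0 + 2 = 2)
k = -1 (k = 1/(-1) = -1)
a(E) = E (a(E) = (-2 + 2) + E = 0 + E = E)
(49*168)*a((0 + k) + 0) = (49*168)*((0 - 1) + 0) = 8232*(-1 + 0) = 8232*(-1) = -8232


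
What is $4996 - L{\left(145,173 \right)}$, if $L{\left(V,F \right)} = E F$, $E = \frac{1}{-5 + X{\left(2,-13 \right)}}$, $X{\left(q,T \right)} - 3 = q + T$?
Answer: $\frac{65121}{13} \approx 5009.3$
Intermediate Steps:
$X{\left(q,T \right)} = 3 + T + q$ ($X{\left(q,T \right)} = 3 + \left(q + T\right) = 3 + \left(T + q\right) = 3 + T + q$)
$E = - \frac{1}{13}$ ($E = \frac{1}{-5 + \left(3 - 13 + 2\right)} = \frac{1}{-5 - 8} = \frac{1}{-13} = - \frac{1}{13} \approx -0.076923$)
$L{\left(V,F \right)} = - \frac{F}{13}$
$4996 - L{\left(145,173 \right)} = 4996 - \left(- \frac{1}{13}\right) 173 = 4996 - - \frac{173}{13} = 4996 + \frac{173}{13} = \frac{65121}{13}$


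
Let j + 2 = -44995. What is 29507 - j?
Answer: 74504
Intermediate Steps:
j = -44997 (j = -2 - 44995 = -44997)
29507 - j = 29507 - 1*(-44997) = 29507 + 44997 = 74504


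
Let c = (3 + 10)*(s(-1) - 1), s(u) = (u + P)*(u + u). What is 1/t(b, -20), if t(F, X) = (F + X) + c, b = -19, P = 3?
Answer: -1/104 ≈ -0.0096154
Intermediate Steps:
s(u) = 2*u*(3 + u) (s(u) = (u + 3)*(u + u) = (3 + u)*(2*u) = 2*u*(3 + u))
c = -65 (c = (3 + 10)*(2*(-1)*(3 - 1) - 1) = 13*(2*(-1)*2 - 1) = 13*(-4 - 1) = 13*(-5) = -65)
t(F, X) = -65 + F + X (t(F, X) = (F + X) - 65 = -65 + F + X)
1/t(b, -20) = 1/(-65 - 19 - 20) = 1/(-104) = -1/104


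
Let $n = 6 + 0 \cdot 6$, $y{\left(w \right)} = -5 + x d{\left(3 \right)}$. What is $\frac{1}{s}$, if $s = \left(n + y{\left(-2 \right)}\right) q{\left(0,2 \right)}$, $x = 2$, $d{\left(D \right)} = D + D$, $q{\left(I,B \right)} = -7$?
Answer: $- \frac{1}{91} \approx -0.010989$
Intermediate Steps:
$d{\left(D \right)} = 2 D$
$y{\left(w \right)} = 7$ ($y{\left(w \right)} = -5 + 2 \cdot 2 \cdot 3 = -5 + 2 \cdot 6 = -5 + 12 = 7$)
$n = 6$ ($n = 6 + 0 = 6$)
$s = -91$ ($s = \left(6 + 7\right) \left(-7\right) = 13 \left(-7\right) = -91$)
$\frac{1}{s} = \frac{1}{-91} = - \frac{1}{91}$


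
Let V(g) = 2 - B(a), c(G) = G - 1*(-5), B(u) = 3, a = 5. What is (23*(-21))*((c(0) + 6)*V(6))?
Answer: 5313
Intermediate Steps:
c(G) = 5 + G (c(G) = G + 5 = 5 + G)
V(g) = -1 (V(g) = 2 - 1*3 = 2 - 3 = -1)
(23*(-21))*((c(0) + 6)*V(6)) = (23*(-21))*(((5 + 0) + 6)*(-1)) = -483*(5 + 6)*(-1) = -5313*(-1) = -483*(-11) = 5313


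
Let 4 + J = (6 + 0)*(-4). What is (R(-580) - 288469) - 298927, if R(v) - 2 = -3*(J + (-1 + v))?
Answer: -585567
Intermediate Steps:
J = -28 (J = -4 + (6 + 0)*(-4) = -4 + 6*(-4) = -4 - 24 = -28)
R(v) = 89 - 3*v (R(v) = 2 - 3*(-28 + (-1 + v)) = 2 - 3*(-29 + v) = 2 + (87 - 3*v) = 89 - 3*v)
(R(-580) - 288469) - 298927 = ((89 - 3*(-580)) - 288469) - 298927 = ((89 + 1740) - 288469) - 298927 = (1829 - 288469) - 298927 = -286640 - 298927 = -585567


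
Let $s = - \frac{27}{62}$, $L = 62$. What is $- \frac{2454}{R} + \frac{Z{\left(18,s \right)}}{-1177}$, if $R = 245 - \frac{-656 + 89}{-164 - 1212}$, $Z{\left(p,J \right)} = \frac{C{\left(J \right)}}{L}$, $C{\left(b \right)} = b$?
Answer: $- \frac{15277509970221}{1522696354564} \approx -10.033$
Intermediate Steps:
$s = - \frac{27}{62}$ ($s = \left(-27\right) \frac{1}{62} = - \frac{27}{62} \approx -0.43548$)
$Z{\left(p,J \right)} = \frac{J}{62}$
$R = \frac{336553}{1376}$ ($R = 245 - - \frac{567}{-1376} = 245 - \left(-567\right) \left(- \frac{1}{1376}\right) = 245 - \frac{567}{1376} = \frac{336553}{1376} \approx 244.59$)
$- \frac{2454}{R} + \frac{Z{\left(18,s \right)}}{-1177} = - \frac{2454}{\frac{336553}{1376}} + \frac{\frac{1}{62} \left(- \frac{27}{62}\right)}{-1177} = \left(-2454\right) \frac{1376}{336553} - - \frac{27}{4524388} = - \frac{3376704}{336553} + \frac{27}{4524388} = - \frac{15277509970221}{1522696354564}$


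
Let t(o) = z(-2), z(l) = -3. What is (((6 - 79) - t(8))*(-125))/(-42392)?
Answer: -625/3028 ≈ -0.20641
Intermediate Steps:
t(o) = -3
(((6 - 79) - t(8))*(-125))/(-42392) = (((6 - 79) - 1*(-3))*(-125))/(-42392) = ((-73 + 3)*(-125))*(-1/42392) = -70*(-125)*(-1/42392) = 8750*(-1/42392) = -625/3028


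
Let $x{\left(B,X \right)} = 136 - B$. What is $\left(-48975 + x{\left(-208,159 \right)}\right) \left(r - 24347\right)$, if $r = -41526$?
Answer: $3203469863$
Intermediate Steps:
$\left(-48975 + x{\left(-208,159 \right)}\right) \left(r - 24347\right) = \left(-48975 + \left(136 - -208\right)\right) \left(-41526 - 24347\right) = \left(-48975 + \left(136 + 208\right)\right) \left(-65873\right) = \left(-48975 + 344\right) \left(-65873\right) = \left(-48631\right) \left(-65873\right) = 3203469863$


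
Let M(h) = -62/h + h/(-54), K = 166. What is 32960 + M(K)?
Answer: 73855634/2241 ≈ 32957.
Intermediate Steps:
M(h) = -62/h - h/54 (M(h) = -62/h + h*(-1/54) = -62/h - h/54)
32960 + M(K) = 32960 + (-62/166 - 1/54*166) = 32960 + (-62*1/166 - 83/27) = 32960 + (-31/83 - 83/27) = 32960 - 7726/2241 = 73855634/2241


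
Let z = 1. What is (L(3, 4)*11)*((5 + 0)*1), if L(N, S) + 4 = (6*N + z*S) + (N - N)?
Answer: 990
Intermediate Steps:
L(N, S) = -4 + S + 6*N (L(N, S) = -4 + ((6*N + 1*S) + (N - N)) = -4 + ((6*N + S) + 0) = -4 + ((S + 6*N) + 0) = -4 + (S + 6*N) = -4 + S + 6*N)
(L(3, 4)*11)*((5 + 0)*1) = ((-4 + 4 + 6*3)*11)*((5 + 0)*1) = ((-4 + 4 + 18)*11)*(5*1) = (18*11)*5 = 198*5 = 990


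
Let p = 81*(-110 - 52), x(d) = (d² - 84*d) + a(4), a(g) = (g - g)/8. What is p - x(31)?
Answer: -11479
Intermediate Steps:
a(g) = 0 (a(g) = 0*(⅛) = 0)
x(d) = d² - 84*d (x(d) = (d² - 84*d) + 0 = d² - 84*d)
p = -13122 (p = 81*(-162) = -13122)
p - x(31) = -13122 - 31*(-84 + 31) = -13122 - 31*(-53) = -13122 - 1*(-1643) = -13122 + 1643 = -11479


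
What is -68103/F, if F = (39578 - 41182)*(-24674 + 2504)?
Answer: -22701/11853560 ≈ -0.0019151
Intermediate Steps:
F = 35560680 (F = -1604*(-22170) = 35560680)
-68103/F = -68103/35560680 = -68103*1/35560680 = -22701/11853560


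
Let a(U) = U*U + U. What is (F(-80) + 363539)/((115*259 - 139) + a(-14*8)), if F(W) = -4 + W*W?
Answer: 369935/42078 ≈ 8.7916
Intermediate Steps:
a(U) = U + U² (a(U) = U² + U = U + U²)
F(W) = -4 + W²
(F(-80) + 363539)/((115*259 - 139) + a(-14*8)) = ((-4 + (-80)²) + 363539)/((115*259 - 139) + (-14*8)*(1 - 14*8)) = ((-4 + 6400) + 363539)/((29785 - 139) - 112*(1 - 112)) = (6396 + 363539)/(29646 - 112*(-111)) = 369935/(29646 + 12432) = 369935/42078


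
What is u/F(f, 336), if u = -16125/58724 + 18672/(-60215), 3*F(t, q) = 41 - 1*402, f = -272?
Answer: 6202384209/1276519703260 ≈ 0.0048588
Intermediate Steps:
F(t, q) = -361/3 (F(t, q) = (41 - 1*402)/3 = (41 - 402)/3 = (⅓)*(-361) = -361/3)
u = -2067461403/3536065660 (u = -16125*1/58724 + 18672*(-1/60215) = -16125/58724 - 18672/60215 = -2067461403/3536065660 ≈ -0.58468)
u/F(f, 336) = -2067461403/(3536065660*(-361/3)) = -2067461403/3536065660*(-3/361) = 6202384209/1276519703260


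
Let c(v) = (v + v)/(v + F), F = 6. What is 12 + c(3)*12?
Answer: 20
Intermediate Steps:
c(v) = 2*v/(6 + v) (c(v) = (v + v)/(v + 6) = (2*v)/(6 + v) = 2*v/(6 + v))
12 + c(3)*12 = 12 + (2*3/(6 + 3))*12 = 12 + (2*3/9)*12 = 12 + (2*3*(1/9))*12 = 12 + (2/3)*12 = 12 + 8 = 20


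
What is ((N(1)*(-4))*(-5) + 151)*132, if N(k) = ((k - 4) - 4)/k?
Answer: 1452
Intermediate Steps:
N(k) = (-8 + k)/k (N(k) = ((-4 + k) - 4)/k = (-8 + k)/k)
((N(1)*(-4))*(-5) + 151)*132 = ((((-8 + 1)/1)*(-4))*(-5) + 151)*132 = (((1*(-7))*(-4))*(-5) + 151)*132 = (-7*(-4)*(-5) + 151)*132 = (28*(-5) + 151)*132 = (-140 + 151)*132 = 11*132 = 1452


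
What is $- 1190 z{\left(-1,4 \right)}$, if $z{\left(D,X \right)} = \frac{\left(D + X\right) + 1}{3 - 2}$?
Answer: $-4760$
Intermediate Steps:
$z{\left(D,X \right)} = 1 + D + X$ ($z{\left(D,X \right)} = \frac{1 + D + X}{1} = \left(1 + D + X\right) 1 = 1 + D + X$)
$- 1190 z{\left(-1,4 \right)} = - 1190 \left(1 - 1 + 4\right) = \left(-1190\right) 4 = -4760$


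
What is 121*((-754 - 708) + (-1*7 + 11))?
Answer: -176418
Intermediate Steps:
121*((-754 - 708) + (-1*7 + 11)) = 121*(-1462 + (-7 + 11)) = 121*(-1462 + 4) = 121*(-1458) = -176418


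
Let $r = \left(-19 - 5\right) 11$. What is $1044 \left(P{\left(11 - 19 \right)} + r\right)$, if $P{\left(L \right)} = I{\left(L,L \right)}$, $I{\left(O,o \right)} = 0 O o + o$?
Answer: $-283968$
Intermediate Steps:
$I{\left(O,o \right)} = o$ ($I{\left(O,o \right)} = 0 o + o = 0 + o = o$)
$P{\left(L \right)} = L$
$r = -264$ ($r = \left(-24\right) 11 = -264$)
$1044 \left(P{\left(11 - 19 \right)} + r\right) = 1044 \left(\left(11 - 19\right) - 264\right) = 1044 \left(-8 - 264\right) = 1044 \left(-272\right) = -283968$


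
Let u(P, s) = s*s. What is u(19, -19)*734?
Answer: 264974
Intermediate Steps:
u(P, s) = s²
u(19, -19)*734 = (-19)²*734 = 361*734 = 264974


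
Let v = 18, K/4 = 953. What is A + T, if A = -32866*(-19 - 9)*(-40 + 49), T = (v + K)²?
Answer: 22951132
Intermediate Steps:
K = 3812 (K = 4*953 = 3812)
T = 14668900 (T = (18 + 3812)² = 3830² = 14668900)
A = 8282232 (A = -(-920248)*9 = -32866*(-252) = 8282232)
A + T = 8282232 + 14668900 = 22951132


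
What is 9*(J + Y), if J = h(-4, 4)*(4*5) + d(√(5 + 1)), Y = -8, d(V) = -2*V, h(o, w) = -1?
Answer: -252 - 18*√6 ≈ -296.09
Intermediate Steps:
J = -20 - 2*√6 (J = -4*5 - 2*√(5 + 1) = -1*20 - 2*√6 = -20 - 2*√6 ≈ -24.899)
9*(J + Y) = 9*((-20 - 2*√6) - 8) = 9*(-28 - 2*√6) = -252 - 18*√6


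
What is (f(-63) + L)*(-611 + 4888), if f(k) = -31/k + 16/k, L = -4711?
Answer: -60443786/3 ≈ -2.0148e+7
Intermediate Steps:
f(k) = -15/k
(f(-63) + L)*(-611 + 4888) = (-15/(-63) - 4711)*(-611 + 4888) = (-15*(-1/63) - 4711)*4277 = (5/21 - 4711)*4277 = -98926/21*4277 = -60443786/3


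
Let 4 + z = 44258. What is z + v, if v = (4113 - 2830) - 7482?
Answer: 38055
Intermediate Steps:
z = 44254 (z = -4 + 44258 = 44254)
v = -6199 (v = 1283 - 7482 = -6199)
z + v = 44254 - 6199 = 38055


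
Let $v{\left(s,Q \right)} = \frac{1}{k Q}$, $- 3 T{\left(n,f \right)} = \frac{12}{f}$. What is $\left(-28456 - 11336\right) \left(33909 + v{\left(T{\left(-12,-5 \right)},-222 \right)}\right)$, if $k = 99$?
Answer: $- \frac{4942511270632}{3663} \approx -1.3493 \cdot 10^{9}$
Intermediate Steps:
$T{\left(n,f \right)} = - \frac{4}{f}$ ($T{\left(n,f \right)} = - \frac{12 \frac{1}{f}}{3} = - \frac{4}{f}$)
$v{\left(s,Q \right)} = \frac{1}{99 Q}$
$\left(-28456 - 11336\right) \left(33909 + v{\left(T{\left(-12,-5 \right)},-222 \right)}\right) = \left(-28456 - 11336\right) \left(33909 + \frac{1}{99 \left(-222\right)}\right) = - 39792 \left(33909 + \frac{1}{99} \left(- \frac{1}{222}\right)\right) = - 39792 \left(33909 - \frac{1}{21978}\right) = \left(-39792\right) \frac{745252001}{21978} = - \frac{4942511270632}{3663}$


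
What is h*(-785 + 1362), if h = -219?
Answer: -126363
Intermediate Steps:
h*(-785 + 1362) = -219*(-785 + 1362) = -219*577 = -126363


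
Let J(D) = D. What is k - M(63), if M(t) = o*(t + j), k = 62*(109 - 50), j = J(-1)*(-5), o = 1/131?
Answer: 479130/131 ≈ 3657.5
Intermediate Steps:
o = 1/131 ≈ 0.0076336
j = 5 (j = -1*(-5) = 5)
k = 3658 (k = 62*59 = 3658)
M(t) = 5/131 + t/131 (M(t) = (t + 5)/131 = (5 + t)/131 = 5/131 + t/131)
k - M(63) = 3658 - (5/131 + (1/131)*63) = 3658 - (5/131 + 63/131) = 3658 - 1*68/131 = 3658 - 68/131 = 479130/131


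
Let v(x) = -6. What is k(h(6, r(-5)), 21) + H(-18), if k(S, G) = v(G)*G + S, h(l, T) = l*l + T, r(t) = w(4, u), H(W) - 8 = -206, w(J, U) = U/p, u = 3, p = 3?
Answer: -287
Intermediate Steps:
w(J, U) = U/3
H(W) = -198 (H(W) = 8 - 206 = -198)
r(t) = 1 (r(t) = (⅓)*3 = 1)
h(l, T) = T + l² (h(l, T) = l² + T = T + l²)
k(S, G) = S - 6*G (k(S, G) = -6*G + S = S - 6*G)
k(h(6, r(-5)), 21) + H(-18) = ((1 + 6²) - 6*21) - 198 = ((1 + 36) - 126) - 198 = (37 - 126) - 198 = -89 - 198 = -287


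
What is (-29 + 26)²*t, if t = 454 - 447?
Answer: 63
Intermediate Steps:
t = 7
(-29 + 26)²*t = (-29 + 26)²*7 = (-3)²*7 = 9*7 = 63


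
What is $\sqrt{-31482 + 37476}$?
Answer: $9 \sqrt{74} \approx 77.421$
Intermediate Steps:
$\sqrt{-31482 + 37476} = \sqrt{5994} = 9 \sqrt{74}$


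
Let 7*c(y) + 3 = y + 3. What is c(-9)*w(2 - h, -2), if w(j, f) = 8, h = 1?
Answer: -72/7 ≈ -10.286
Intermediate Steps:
c(y) = y/7 (c(y) = -3/7 + (y + 3)/7 = -3/7 + (3 + y)/7 = -3/7 + (3/7 + y/7) = y/7)
c(-9)*w(2 - h, -2) = ((⅐)*(-9))*8 = -9/7*8 = -72/7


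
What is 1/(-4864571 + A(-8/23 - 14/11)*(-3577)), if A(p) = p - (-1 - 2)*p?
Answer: -253/1224870183 ≈ -2.0655e-7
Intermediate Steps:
A(p) = 4*p (A(p) = p - (-3)*p = p + 3*p = 4*p)
1/(-4864571 + A(-8/23 - 14/11)*(-3577)) = 1/(-4864571 + (4*(-8/23 - 14/11))*(-3577)) = 1/(-4864571 + (4*(-410/253))*(-3577)) = 1/(-4864571 - 1640/253*(-3577)) = 1/(-4864571 + 5866280/253) = 1/(-1224870183/253) = -253/1224870183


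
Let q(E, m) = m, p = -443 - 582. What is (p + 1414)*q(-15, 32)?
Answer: 12448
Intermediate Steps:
p = -1025
(p + 1414)*q(-15, 32) = (-1025 + 1414)*32 = 389*32 = 12448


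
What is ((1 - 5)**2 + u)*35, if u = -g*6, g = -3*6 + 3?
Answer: 3710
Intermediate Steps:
g = -15 (g = -18 + 3 = -15)
u = 90 (u = -(-15)*6 = -1*(-90) = 90)
((1 - 5)**2 + u)*35 = ((1 - 5)**2 + 90)*35 = ((-4)**2 + 90)*35 = (16 + 90)*35 = 106*35 = 3710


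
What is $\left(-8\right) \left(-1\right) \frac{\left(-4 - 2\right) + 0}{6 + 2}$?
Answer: $-6$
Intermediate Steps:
$\left(-8\right) \left(-1\right) \frac{\left(-4 - 2\right) + 0}{6 + 2} = 8 \frac{\left(-4 - 2\right) + 0}{8} = 8 \left(-6 + 0\right) \frac{1}{8} = 8 \left(\left(-6\right) \frac{1}{8}\right) = 8 \left(- \frac{3}{4}\right) = -6$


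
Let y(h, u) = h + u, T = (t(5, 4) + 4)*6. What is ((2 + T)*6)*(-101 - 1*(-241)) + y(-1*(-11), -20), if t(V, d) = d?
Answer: 41991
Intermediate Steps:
T = 48 (T = (4 + 4)*6 = 8*6 = 48)
((2 + T)*6)*(-101 - 1*(-241)) + y(-1*(-11), -20) = ((2 + 48)*6)*(-101 - 1*(-241)) + (-1*(-11) - 20) = (50*6)*(-101 + 241) + (11 - 20) = 300*140 - 9 = 42000 - 9 = 41991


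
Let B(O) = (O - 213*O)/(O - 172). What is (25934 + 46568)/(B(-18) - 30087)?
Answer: -6887690/2860173 ≈ -2.4081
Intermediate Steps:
B(O) = -212*O/(-172 + O) (B(O) = (-212*O)/(-172 + O) = -212*O/(-172 + O))
(25934 + 46568)/(B(-18) - 30087) = (25934 + 46568)/(-212*(-18)/(-172 - 18) - 30087) = 72502/(-212*(-18)/(-190) - 30087) = 72502/(-212*(-18)*(-1/190) - 30087) = 72502/(-1908/95 - 30087) = 72502/(-2860173/95) = 72502*(-95/2860173) = -6887690/2860173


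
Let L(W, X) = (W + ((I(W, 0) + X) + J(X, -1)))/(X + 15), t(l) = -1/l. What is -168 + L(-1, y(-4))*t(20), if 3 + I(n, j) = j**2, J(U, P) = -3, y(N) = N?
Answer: -3359/20 ≈ -167.95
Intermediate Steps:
I(n, j) = -3 + j**2
L(W, X) = (-6 + W + X)/(15 + X) (L(W, X) = (W + (((-3 + 0**2) + X) - 3))/(X + 15) = (W + (((-3 + 0) + X) - 3))/(15 + X) = (W + ((-3 + X) - 3))/(15 + X) = (W + (-6 + X))/(15 + X) = (-6 + W + X)/(15 + X))
-168 + L(-1, y(-4))*t(20) = -168 + ((-6 - 1 - 4)/(15 - 4))*(-1/20) = -168 + (-11/11)*(-1*1/20) = -168 + ((1/11)*(-11))*(-1/20) = -168 - 1*(-1/20) = -168 + 1/20 = -3359/20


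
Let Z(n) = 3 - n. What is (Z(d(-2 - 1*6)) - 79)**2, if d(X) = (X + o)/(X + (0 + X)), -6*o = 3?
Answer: 5997601/1024 ≈ 5857.0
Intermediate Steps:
o = -1/2 (o = -1/6*3 = -1/2 ≈ -0.50000)
d(X) = (-1/2 + X)/(2*X) (d(X) = (X - 1/2)/(X + (0 + X)) = (-1/2 + X)/(X + X) = (-1/2 + X)/((2*X)) = (-1/2 + X)*(1/(2*X)) = (-1/2 + X)/(2*X))
(Z(d(-2 - 1*6)) - 79)**2 = ((3 - (-1 + 2*(-2 - 1*6))/(4*(-2 - 1*6))) - 79)**2 = ((3 - (-1 + 2*(-2 - 6))/(4*(-2 - 6))) - 79)**2 = ((3 - (-1 + 2*(-8))/(4*(-8))) - 79)**2 = ((3 - (-1)*(-1 - 16)/(4*8)) - 79)**2 = ((3 - (-1)*(-17)/(4*8)) - 79)**2 = ((3 - 1*17/32) - 79)**2 = ((3 - 17/32) - 79)**2 = (79/32 - 79)**2 = (-2449/32)**2 = 5997601/1024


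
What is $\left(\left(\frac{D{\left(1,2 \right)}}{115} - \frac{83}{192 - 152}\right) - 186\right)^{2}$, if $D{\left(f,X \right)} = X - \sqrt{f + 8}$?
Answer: $\frac{29941803369}{846400} \approx 35376.0$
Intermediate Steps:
$D{\left(f,X \right)} = X - \sqrt{8 + f}$
$\left(\left(\frac{D{\left(1,2 \right)}}{115} - \frac{83}{192 - 152}\right) - 186\right)^{2} = \left(\left(\frac{2 - \sqrt{8 + 1}}{115} - \frac{83}{192 - 152}\right) - 186\right)^{2} = \left(\left(\left(2 - \sqrt{9}\right) \frac{1}{115} - \frac{83}{40}\right) - 186\right)^{2} = \left(\left(\left(2 - 3\right) \frac{1}{115} - \frac{83}{40}\right) - 186\right)^{2} = \left(\left(\left(-1\right) \frac{1}{115} - \frac{83}{40}\right) - 186\right)^{2} = \left(\left(- \frac{1}{115} - \frac{83}{40}\right) - 186\right)^{2} = \left(- \frac{1917}{920} - 186\right)^{2} = \left(- \frac{173037}{920}\right)^{2} = \frac{29941803369}{846400}$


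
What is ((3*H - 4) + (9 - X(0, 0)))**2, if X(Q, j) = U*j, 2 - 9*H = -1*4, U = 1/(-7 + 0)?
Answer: 49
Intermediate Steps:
U = -1/7 (U = 1/(-7) = -1/7 ≈ -0.14286)
H = 2/3 (H = 2/9 - (-1)*4/9 = 2/9 - 1/9*(-4) = 2/9 + 4/9 = 2/3 ≈ 0.66667)
X(Q, j) = -j/7
((3*H - 4) + (9 - X(0, 0)))**2 = ((3*(2/3) - 4) + (9 - (-1)*0/7))**2 = ((2 - 4) + (9 - 1*0))**2 = (-2 + (9 + 0))**2 = (-2 + 9)**2 = 7**2 = 49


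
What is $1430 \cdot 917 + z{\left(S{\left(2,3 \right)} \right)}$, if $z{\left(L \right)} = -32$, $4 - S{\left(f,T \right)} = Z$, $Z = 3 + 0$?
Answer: $1311278$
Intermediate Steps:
$Z = 3$
$S{\left(f,T \right)} = 1$ ($S{\left(f,T \right)} = 4 - 3 = 1$)
$1430 \cdot 917 + z{\left(S{\left(2,3 \right)} \right)} = 1430 \cdot 917 - 32 = 1311310 - 32 = 1311278$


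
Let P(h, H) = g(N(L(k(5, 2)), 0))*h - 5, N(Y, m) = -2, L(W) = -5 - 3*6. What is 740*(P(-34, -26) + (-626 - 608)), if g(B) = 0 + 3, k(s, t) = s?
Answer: -992340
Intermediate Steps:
L(W) = -23 (L(W) = -5 - 18 = -23)
g(B) = 3
P(h, H) = -5 + 3*h (P(h, H) = 3*h - 5 = -5 + 3*h)
740*(P(-34, -26) + (-626 - 608)) = 740*((-5 + 3*(-34)) + (-626 - 608)) = 740*((-5 - 102) - 1234) = 740*(-107 - 1234) = 740*(-1341) = -992340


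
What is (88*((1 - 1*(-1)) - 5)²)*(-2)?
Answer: -1584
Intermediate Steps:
(88*((1 - 1*(-1)) - 5)²)*(-2) = (88*((1 + 1) - 5)²)*(-2) = (88*(2 - 5)²)*(-2) = (88*(-3)²)*(-2) = (88*9)*(-2) = 792*(-2) = -1584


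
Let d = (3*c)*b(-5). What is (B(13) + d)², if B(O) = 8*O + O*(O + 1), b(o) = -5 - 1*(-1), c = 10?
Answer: 27556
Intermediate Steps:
b(o) = -4 (b(o) = -5 + 1 = -4)
B(O) = 8*O + O*(1 + O)
d = -120 (d = (3*10)*(-4) = 30*(-4) = -120)
(B(13) + d)² = (13*(9 + 13) - 120)² = (13*22 - 120)² = (286 - 120)² = 166² = 27556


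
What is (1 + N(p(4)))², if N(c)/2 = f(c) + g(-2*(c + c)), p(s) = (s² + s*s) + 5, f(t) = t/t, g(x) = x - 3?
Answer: 89401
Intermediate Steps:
g(x) = -3 + x
f(t) = 1
p(s) = 5 + 2*s² (p(s) = (s² + s²) + 5 = 2*s² + 5 = 5 + 2*s²)
N(c) = -4 - 8*c (N(c) = 2*(1 + (-3 - 2*(c + c))) = 2*(1 + (-3 - 4*c)) = 2*(-2 - 4*c) = -4 - 8*c)
(1 + N(p(4)))² = (1 + (-4 - 8*(5 + 2*4²)))² = (1 + (-4 - 8*(5 + 2*16)))² = (1 + (-4 - 8*(5 + 32)))² = (1 + (-4 - 8*37))² = (1 + (-4 - 296))² = (1 - 300)² = (-299)² = 89401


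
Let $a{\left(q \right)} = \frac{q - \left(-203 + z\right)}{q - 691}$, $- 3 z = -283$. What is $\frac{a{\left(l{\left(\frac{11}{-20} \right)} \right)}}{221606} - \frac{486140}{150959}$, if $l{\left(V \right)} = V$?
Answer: $- \frac{4470105803345153}{1388082762449922} \approx -3.2203$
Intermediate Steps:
$z = \frac{283}{3}$ ($z = \left(- \frac{1}{3}\right) \left(-283\right) = \frac{283}{3} \approx 94.333$)
$a{\left(q \right)} = \frac{\frac{326}{3} + q}{-691 + q}$ ($a{\left(q \right)} = \frac{q + \left(203 - \frac{283}{3}\right)}{q - 691} = \frac{q + \left(203 - \frac{283}{3}\right)}{-691 + q} = \frac{q + \frac{326}{3}}{-691 + q} = \frac{\frac{326}{3} + q}{-691 + q}$)
$\frac{a{\left(l{\left(\frac{11}{-20} \right)} \right)}}{221606} - \frac{486140}{150959} = \frac{\frac{1}{-691 + \frac{11}{-20}} \left(\frac{326}{3} + \frac{11}{-20}\right)}{221606} - \frac{486140}{150959} = \frac{\frac{326}{3} + 11 \left(- \frac{1}{20}\right)}{-691 + 11 \left(- \frac{1}{20}\right)} \frac{1}{221606} - \frac{486140}{150959} = \frac{\frac{326}{3} - \frac{11}{20}}{-691 - \frac{11}{20}} \cdot \frac{1}{221606} - \frac{486140}{150959} = \frac{1}{- \frac{13831}{20}} \cdot \frac{6487}{60} \cdot \frac{1}{221606} - \frac{486140}{150959} = \left(- \frac{20}{13831}\right) \frac{6487}{60} \cdot \frac{1}{221606} - \frac{486140}{150959} = \left(- \frac{6487}{41493}\right) \frac{1}{221606} - \frac{486140}{150959} = - \frac{6487}{9195097758} - \frac{486140}{150959} = - \frac{4470105803345153}{1388082762449922}$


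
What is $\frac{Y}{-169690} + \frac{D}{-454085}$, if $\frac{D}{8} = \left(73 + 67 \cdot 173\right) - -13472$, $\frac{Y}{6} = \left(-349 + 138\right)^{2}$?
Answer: $- \frac{15542053243}{7705368365} \approx -2.017$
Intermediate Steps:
$Y = 267126$ ($Y = 6 \left(-349 + 138\right)^{2} = 6 \left(-211\right)^{2} = 6 \cdot 44521 = 267126$)
$D = 201088$ ($D = 8 \left(\left(73 + 67 \cdot 173\right) - -13472\right) = 8 \left(\left(73 + 11591\right) + 13472\right) = 8 \left(11664 + 13472\right) = 8 \cdot 25136 = 201088$)
$\frac{Y}{-169690} + \frac{D}{-454085} = \frac{267126}{-169690} + \frac{201088}{-454085} = 267126 \left(- \frac{1}{169690}\right) + 201088 \left(- \frac{1}{454085}\right) = - \frac{133563}{84845} - \frac{201088}{454085} = - \frac{15542053243}{7705368365}$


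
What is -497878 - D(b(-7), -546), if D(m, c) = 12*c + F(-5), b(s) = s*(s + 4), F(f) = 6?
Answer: -491332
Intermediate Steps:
b(s) = s*(4 + s)
D(m, c) = 6 + 12*c (D(m, c) = 12*c + 6 = 6 + 12*c)
-497878 - D(b(-7), -546) = -497878 - (6 + 12*(-546)) = -497878 - (6 - 6552) = -497878 - 1*(-6546) = -497878 + 6546 = -491332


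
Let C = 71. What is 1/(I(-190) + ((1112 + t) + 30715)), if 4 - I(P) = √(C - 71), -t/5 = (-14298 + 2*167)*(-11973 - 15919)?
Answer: -1/1947387609 ≈ -5.1351e-10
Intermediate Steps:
t = -1947419440 (t = -5*(-14298 + 2*167)*(-11973 - 15919) = -5*(-14298 + 334)*(-27892) = -(-69820)*(-27892) = -5*389483888 = -1947419440)
I(P) = 4 (I(P) = 4 - √(71 - 71) = 4 - √0 = 4 - 1*0 = 4 + 0 = 4)
1/(I(-190) + ((1112 + t) + 30715)) = 1/(4 + ((1112 - 1947419440) + 30715)) = 1/(4 + (-1947418328 + 30715)) = 1/(4 - 1947387613) = 1/(-1947387609) = -1/1947387609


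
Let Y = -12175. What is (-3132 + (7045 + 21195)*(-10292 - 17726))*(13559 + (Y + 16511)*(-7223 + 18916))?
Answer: -40126833887928964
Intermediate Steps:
(-3132 + (7045 + 21195)*(-10292 - 17726))*(13559 + (Y + 16511)*(-7223 + 18916)) = (-3132 + (7045 + 21195)*(-10292 - 17726))*(13559 + (-12175 + 16511)*(-7223 + 18916)) = (-3132 + 28240*(-28018))*(13559 + 4336*11693) = (-3132 - 791228320)*(13559 + 50700848) = -791231452*50714407 = -40126833887928964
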